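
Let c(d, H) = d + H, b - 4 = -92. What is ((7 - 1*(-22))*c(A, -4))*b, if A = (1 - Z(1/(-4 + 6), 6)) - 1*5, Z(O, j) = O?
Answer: 21692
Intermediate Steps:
b = -88 (b = 4 - 92 = -88)
A = -9/2 (A = (1 - 1/(-4 + 6)) - 1*5 = (1 - 1/2) - 5 = (1 - 1*½) - 5 = (1 - ½) - 5 = ½ - 5 = -9/2 ≈ -4.5000)
c(d, H) = H + d
((7 - 1*(-22))*c(A, -4))*b = ((7 - 1*(-22))*(-4 - 9/2))*(-88) = ((7 + 22)*(-17/2))*(-88) = (29*(-17/2))*(-88) = -493/2*(-88) = 21692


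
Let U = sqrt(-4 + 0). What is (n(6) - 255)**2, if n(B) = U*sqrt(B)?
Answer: 65001 - 1020*I*sqrt(6) ≈ 65001.0 - 2498.5*I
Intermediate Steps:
U = 2*I (U = sqrt(-4) = 2*I ≈ 2.0*I)
n(B) = 2*I*sqrt(B) (n(B) = (2*I)*sqrt(B) = 2*I*sqrt(B))
(n(6) - 255)**2 = (2*I*sqrt(6) - 255)**2 = (-255 + 2*I*sqrt(6))**2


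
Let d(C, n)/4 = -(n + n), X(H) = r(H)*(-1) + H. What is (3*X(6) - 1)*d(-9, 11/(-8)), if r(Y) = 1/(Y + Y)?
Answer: 737/4 ≈ 184.25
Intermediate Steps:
r(Y) = 1/(2*Y)
X(H) = H - 1/(2*H) (X(H) = (1/(2*H))*(-1) + H = -1/(2*H) + H = H - 1/(2*H))
d(C, n) = -8*n (d(C, n) = 4*(-(n + n)) = 4*(-2*n) = -8*n)
(3*X(6) - 1)*d(-9, 11/(-8)) = (3*(6 - 1/2/6) - 1)*(-88/(-8)) = (3*(6 - 1/2*1/6) - 1)*(-88*(-1)/8) = (3*(6 - 1/12) - 1)*(-8*(-11/8)) = (3*(71/12) - 1)*11 = (71/4 - 1)*11 = (67/4)*11 = 737/4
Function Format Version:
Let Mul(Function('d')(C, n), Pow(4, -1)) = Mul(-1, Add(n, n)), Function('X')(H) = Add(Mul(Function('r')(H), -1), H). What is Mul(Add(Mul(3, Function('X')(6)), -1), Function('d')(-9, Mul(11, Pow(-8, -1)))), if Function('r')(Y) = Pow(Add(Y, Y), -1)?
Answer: Rational(737, 4) ≈ 184.25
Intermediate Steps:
Function('r')(Y) = Mul(Rational(1, 2), Pow(Y, -1)) (Function('r')(Y) = Pow(Mul(2, Y), -1) = Mul(Rational(1, 2), Pow(Y, -1)))
Function('X')(H) = Add(H, Mul(Rational(-1, 2), Pow(H, -1))) (Function('X')(H) = Add(Mul(Mul(Rational(1, 2), Pow(H, -1)), -1), H) = Add(Mul(Rational(-1, 2), Pow(H, -1)), H) = Add(H, Mul(Rational(-1, 2), Pow(H, -1))))
Function('d')(C, n) = Mul(-8, n) (Function('d')(C, n) = Mul(4, Mul(-1, Add(n, n))) = Mul(4, Mul(-1, Mul(2, n))) = Mul(4, Mul(-2, n)) = Mul(-8, n))
Mul(Add(Mul(3, Function('X')(6)), -1), Function('d')(-9, Mul(11, Pow(-8, -1)))) = Mul(Add(Mul(3, Add(6, Mul(Rational(-1, 2), Pow(6, -1)))), -1), Mul(-8, Mul(11, Pow(-8, -1)))) = Mul(Add(Mul(3, Add(6, Mul(Rational(-1, 2), Rational(1, 6)))), -1), Mul(-8, Mul(11, Rational(-1, 8)))) = Mul(Add(Mul(3, Add(6, Rational(-1, 12))), -1), Mul(-8, Rational(-11, 8))) = Mul(Add(Mul(3, Rational(71, 12)), -1), 11) = Mul(Add(Rational(71, 4), -1), 11) = Mul(Rational(67, 4), 11) = Rational(737, 4)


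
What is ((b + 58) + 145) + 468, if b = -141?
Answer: 530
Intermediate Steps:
((b + 58) + 145) + 468 = ((-141 + 58) + 145) + 468 = (-83 + 145) + 468 = 62 + 468 = 530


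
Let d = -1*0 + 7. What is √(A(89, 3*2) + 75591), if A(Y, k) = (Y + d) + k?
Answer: √75693 ≈ 275.12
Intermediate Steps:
d = 7 (d = 0 + 7 = 7)
A(Y, k) = 7 + Y + k (A(Y, k) = (Y + 7) + k = (7 + Y) + k = 7 + Y + k)
√(A(89, 3*2) + 75591) = √((7 + 89 + 3*2) + 75591) = √((7 + 89 + 6) + 75591) = √(102 + 75591) = √75693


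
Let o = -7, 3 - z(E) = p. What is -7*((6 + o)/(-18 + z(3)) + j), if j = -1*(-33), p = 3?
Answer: -4165/18 ≈ -231.39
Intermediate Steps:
z(E) = 0 (z(E) = 3 - 1*3 = 3 - 3 = 0)
j = 33
-7*((6 + o)/(-18 + z(3)) + j) = -7*((6 - 7)/(-18 + 0) + 33) = -7*(-1/(-18) + 33) = -7*(-1*(-1/18) + 33) = -7*(1/18 + 33) = -7*595/18 = -4165/18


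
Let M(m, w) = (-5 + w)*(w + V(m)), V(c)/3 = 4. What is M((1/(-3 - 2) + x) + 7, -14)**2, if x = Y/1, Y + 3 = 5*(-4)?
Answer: 1444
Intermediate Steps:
Y = -23 (Y = -3 + 5*(-4) = -3 - 20 = -23)
x = -23 (x = -23/1 = -23*1 = -23)
V(c) = 12 (V(c) = 3*4 = 12)
M(m, w) = (-5 + w)*(12 + w) (M(m, w) = (-5 + w)*(w + 12) = (-5 + w)*(12 + w))
M((1/(-3 - 2) + x) + 7, -14)**2 = (-60 + (-14)**2 + 7*(-14))**2 = (-60 + 196 - 98)**2 = 38**2 = 1444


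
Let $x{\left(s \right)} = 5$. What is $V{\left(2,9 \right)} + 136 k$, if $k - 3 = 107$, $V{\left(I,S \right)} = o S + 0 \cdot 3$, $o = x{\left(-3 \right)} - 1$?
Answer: $14996$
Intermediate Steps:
$o = 4$ ($o = 5 - 1 = 4$)
$V{\left(I,S \right)} = 4 S$ ($V{\left(I,S \right)} = 4 S + 0 \cdot 3 = 4 S + 0 = 4 S$)
$k = 110$ ($k = 3 + 107 = 110$)
$V{\left(2,9 \right)} + 136 k = 4 \cdot 9 + 136 \cdot 110 = 36 + 14960 = 14996$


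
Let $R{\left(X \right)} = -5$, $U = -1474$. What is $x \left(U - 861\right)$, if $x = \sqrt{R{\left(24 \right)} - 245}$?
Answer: $- 11675 i \sqrt{10} \approx - 36920.0 i$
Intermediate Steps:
$x = 5 i \sqrt{10}$ ($x = \sqrt{-5 - 245} = \sqrt{-250} = 5 i \sqrt{10} \approx 15.811 i$)
$x \left(U - 861\right) = 5 i \sqrt{10} \left(-1474 - 861\right) = 5 i \sqrt{10} \left(-2335\right) = - 11675 i \sqrt{10}$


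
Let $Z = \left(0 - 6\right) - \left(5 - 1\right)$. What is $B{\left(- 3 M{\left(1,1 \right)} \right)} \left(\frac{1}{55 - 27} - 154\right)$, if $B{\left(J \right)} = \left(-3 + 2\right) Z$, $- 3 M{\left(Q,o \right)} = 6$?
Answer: $- \frac{21555}{14} \approx -1539.6$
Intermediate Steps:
$M{\left(Q,o \right)} = -2$ ($M{\left(Q,o \right)} = \left(- \frac{1}{3}\right) 6 = -2$)
$Z = -10$ ($Z = \left(0 - 6\right) - \left(5 - 1\right) = -6 - 4 = -10$)
$B{\left(J \right)} = 10$ ($B{\left(J \right)} = \left(-3 + 2\right) \left(-10\right) = \left(-1\right) \left(-10\right) = 10$)
$B{\left(- 3 M{\left(1,1 \right)} \right)} \left(\frac{1}{55 - 27} - 154\right) = 10 \left(\frac{1}{55 - 27} - 154\right) = 10 \left(\frac{1}{28} - 154\right) = 10 \left(- \frac{4311}{28}\right) = - \frac{21555}{14}$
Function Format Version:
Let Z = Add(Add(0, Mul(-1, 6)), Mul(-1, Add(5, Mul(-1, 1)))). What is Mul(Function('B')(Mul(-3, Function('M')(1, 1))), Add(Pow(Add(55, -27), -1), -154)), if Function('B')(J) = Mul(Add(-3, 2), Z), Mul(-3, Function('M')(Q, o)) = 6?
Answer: Rational(-21555, 14) ≈ -1539.6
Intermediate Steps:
Function('M')(Q, o) = -2 (Function('M')(Q, o) = Mul(Rational(-1, 3), 6) = -2)
Z = -10 (Z = Add(Add(0, -6), Mul(-1, Add(5, -1))) = Add(-6, Mul(-1, 4)) = Add(-6, -4) = -10)
Function('B')(J) = 10 (Function('B')(J) = Mul(Add(-3, 2), -10) = Mul(-1, -10) = 10)
Mul(Function('B')(Mul(-3, Function('M')(1, 1))), Add(Pow(Add(55, -27), -1), -154)) = Mul(10, Add(Pow(Add(55, -27), -1), -154)) = Mul(10, Add(Pow(28, -1), -154)) = Mul(10, Add(Rational(1, 28), -154)) = Mul(10, Rational(-4311, 28)) = Rational(-21555, 14)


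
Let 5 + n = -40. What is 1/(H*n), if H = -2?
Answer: 1/90 ≈ 0.011111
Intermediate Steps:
n = -45 (n = -5 - 40 = -45)
1/(H*n) = 1/(-2*(-45)) = 1/90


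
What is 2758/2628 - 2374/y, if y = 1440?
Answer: -3499/5840 ≈ -0.59914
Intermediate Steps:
2758/2628 - 2374/y = 2758/2628 - 2374/1440 = 2758*(1/2628) - 2374*1/1440 = 1379/1314 - 1187/720 = -3499/5840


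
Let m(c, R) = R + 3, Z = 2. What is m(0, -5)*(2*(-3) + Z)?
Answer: 8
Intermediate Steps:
m(c, R) = 3 + R
m(0, -5)*(2*(-3) + Z) = (3 - 5)*(2*(-3) + 2) = -2*(-6 + 2) = -2*(-4) = 8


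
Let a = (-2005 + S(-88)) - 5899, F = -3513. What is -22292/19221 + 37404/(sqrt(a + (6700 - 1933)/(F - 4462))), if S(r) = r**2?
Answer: -22292/19221 - 187020*I*sqrt(408564673)/1280767 ≈ -1.1598 - 2951.5*I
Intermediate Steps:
a = -160 (a = (-2005 + (-88)**2) - 5899 = (-2005 + 7744) - 5899 = 5739 - 5899 = -160)
-22292/19221 + 37404/(sqrt(a + (6700 - 1933)/(F - 4462))) = -22292/19221 + 37404/(sqrt(-160 + (6700 - 1933)/(-3513 - 4462))) = -22292*1/19221 + 37404/(sqrt(-160 + 4767/(-7975))) = -22292/19221 + 37404/(sqrt(-160 + 4767*(-1/7975))) = -22292/19221 + 37404/(sqrt(-160 - 4767/7975)) = -22292/19221 + 37404/(sqrt(-1280767/7975)) = -22292/19221 + 37404/((I*sqrt(408564673)/1595)) = -22292/19221 + 37404*(-5*I*sqrt(408564673)/1280767) = -22292/19221 - 187020*I*sqrt(408564673)/1280767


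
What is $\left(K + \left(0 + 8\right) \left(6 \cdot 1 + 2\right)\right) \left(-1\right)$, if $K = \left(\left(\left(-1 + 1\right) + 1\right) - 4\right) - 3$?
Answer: $-58$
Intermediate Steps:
$K = -6$ ($K = \left(\left(0 + 1\right) - 4\right) - 3 = \left(1 - 4\right) - 3 = -3 - 3 = -6$)
$\left(K + \left(0 + 8\right) \left(6 \cdot 1 + 2\right)\right) \left(-1\right) = \left(-6 + \left(0 + 8\right) \left(6 \cdot 1 + 2\right)\right) \left(-1\right) = \left(-6 + 8 \left(6 + 2\right)\right) \left(-1\right) = \left(-6 + 8 \cdot 8\right) \left(-1\right) = \left(-6 + 64\right) \left(-1\right) = 58 \left(-1\right) = -58$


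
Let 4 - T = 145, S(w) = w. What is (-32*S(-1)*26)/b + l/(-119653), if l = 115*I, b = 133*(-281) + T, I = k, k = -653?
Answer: 1358781267/2244331321 ≈ 0.60543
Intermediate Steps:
T = -141 (T = 4 - 1*145 = 4 - 145 = -141)
I = -653
b = -37514 (b = 133*(-281) - 141 = -37373 - 141 = -37514)
l = -75095 (l = 115*(-653) = -75095)
(-32*S(-1)*26)/b + l/(-119653) = (-32*(-1)*26)/(-37514) - 75095/(-119653) = (32*26)*(-1/37514) - 75095*(-1/119653) = 832*(-1/37514) + 75095/119653 = -416/18757 + 75095/119653 = 1358781267/2244331321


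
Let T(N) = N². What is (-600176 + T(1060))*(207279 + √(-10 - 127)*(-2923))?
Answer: 108494803296 - 1529968352*I*√137 ≈ 1.0849e+11 - 1.7908e+10*I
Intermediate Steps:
(-600176 + T(1060))*(207279 + √(-10 - 127)*(-2923)) = (-600176 + 1060²)*(207279 + √(-10 - 127)*(-2923)) = (-600176 + 1123600)*(207279 + √(-137)*(-2923)) = 523424*(207279 + (I*√137)*(-2923)) = 523424*(207279 - 2923*I*√137) = 108494803296 - 1529968352*I*√137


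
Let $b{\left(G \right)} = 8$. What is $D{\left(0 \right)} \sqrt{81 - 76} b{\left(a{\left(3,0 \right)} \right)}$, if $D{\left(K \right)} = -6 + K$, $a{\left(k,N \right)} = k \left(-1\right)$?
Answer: $- 48 \sqrt{5} \approx -107.33$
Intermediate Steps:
$a{\left(k,N \right)} = - k$
$D{\left(0 \right)} \sqrt{81 - 76} b{\left(a{\left(3,0 \right)} \right)} = \left(-6 + 0\right) \sqrt{81 - 76} \cdot 8 = - 6 \sqrt{5} \cdot 8 = - 48 \sqrt{5}$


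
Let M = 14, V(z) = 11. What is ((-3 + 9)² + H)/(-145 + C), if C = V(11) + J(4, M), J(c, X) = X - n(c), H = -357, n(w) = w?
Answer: 321/124 ≈ 2.5887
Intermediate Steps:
J(c, X) = X - c
C = 21 (C = 11 + (14 - 1*4) = 11 + (14 - 4) = 11 + 10 = 21)
((-3 + 9)² + H)/(-145 + C) = ((-3 + 9)² - 357)/(-145 + 21) = (6² - 357)/(-124) = (36 - 357)*(-1/124) = -321*(-1/124) = 321/124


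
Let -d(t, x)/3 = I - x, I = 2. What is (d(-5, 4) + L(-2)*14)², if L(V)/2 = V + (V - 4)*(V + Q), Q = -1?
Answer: 206116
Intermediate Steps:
L(V) = 2*V + 2*(-1 + V)*(-4 + V) (L(V) = 2*(V + (V - 4)*(V - 1)) = 2*(V + (-4 + V)*(-1 + V)) = 2*(V + (-1 + V)*(-4 + V)) = 2*V + 2*(-1 + V)*(-4 + V))
d(t, x) = -6 + 3*x (d(t, x) = -3*(2 - x) = -6 + 3*x)
(d(-5, 4) + L(-2)*14)² = ((-6 + 3*4) + (8 - 8*(-2) + 2*(-2)²)*14)² = ((-6 + 12) + (8 + 16 + 2*4)*14)² = (6 + (8 + 16 + 8)*14)² = (6 + 32*14)² = (6 + 448)² = 454² = 206116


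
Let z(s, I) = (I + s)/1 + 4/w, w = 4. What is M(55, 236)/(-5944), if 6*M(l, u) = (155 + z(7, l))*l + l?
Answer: -4015/11888 ≈ -0.33774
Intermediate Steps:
z(s, I) = 1 + I + s (z(s, I) = (I + s)/1 + 4/4 = (I + s)*1 + 4*(¼) = (I + s) + 1 = 1 + I + s)
M(l, u) = l/6 + l*(163 + l)/6 (M(l, u) = ((155 + (1 + l + 7))*l + l)/6 = ((155 + (8 + l))*l + l)/6 = ((163 + l)*l + l)/6 = (l*(163 + l) + l)/6 = (l + l*(163 + l))/6 = l/6 + l*(163 + l)/6)
M(55, 236)/(-5944) = ((⅙)*55*(164 + 55))/(-5944) = ((⅙)*55*219)*(-1/5944) = (4015/2)*(-1/5944) = -4015/11888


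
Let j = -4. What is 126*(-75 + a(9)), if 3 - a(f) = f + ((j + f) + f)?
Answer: -11970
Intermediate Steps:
a(f) = 7 - 3*f (a(f) = 3 - (f + ((-4 + f) + f)) = 3 - (f + (-4 + 2*f)) = 3 - (-4 + 3*f) = 3 + (4 - 3*f) = 7 - 3*f)
126*(-75 + a(9)) = 126*(-75 + (7 - 3*9)) = 126*(-75 + (7 - 27)) = 126*(-75 - 20) = 126*(-95) = -11970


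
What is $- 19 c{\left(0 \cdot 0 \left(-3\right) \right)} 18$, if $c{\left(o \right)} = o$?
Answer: $0$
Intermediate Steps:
$- 19 c{\left(0 \cdot 0 \left(-3\right) \right)} 18 = - 19 \cdot 0 \cdot 0 \left(-3\right) 18 = - 19 \cdot 0 \left(-3\right) 18 = \left(-19\right) 0 \cdot 18 = 0 \cdot 18 = 0$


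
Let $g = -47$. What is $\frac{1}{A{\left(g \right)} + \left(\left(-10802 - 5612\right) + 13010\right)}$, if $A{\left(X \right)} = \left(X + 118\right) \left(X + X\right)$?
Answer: $- \frac{1}{10078} \approx -9.9226 \cdot 10^{-5}$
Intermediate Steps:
$A{\left(X \right)} = 2 X \left(118 + X\right)$ ($A{\left(X \right)} = \left(118 + X\right) 2 X = 2 X \left(118 + X\right)$)
$\frac{1}{A{\left(g \right)} + \left(\left(-10802 - 5612\right) + 13010\right)} = \frac{1}{2 \left(-47\right) \left(118 - 47\right) + \left(\left(-10802 - 5612\right) + 13010\right)} = \frac{1}{2 \left(-47\right) 71 + \left(-16414 + 13010\right)} = \frac{1}{-6674 - 3404} = \frac{1}{-10078} = - \frac{1}{10078}$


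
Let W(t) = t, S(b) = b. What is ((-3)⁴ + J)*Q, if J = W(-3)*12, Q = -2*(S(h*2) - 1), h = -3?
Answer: 630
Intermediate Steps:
Q = 14 (Q = -2*(-3*2 - 1) = -2*(-6 - 1) = -2*(-7) = 14)
J = -36 (J = -3*12 = -36)
((-3)⁴ + J)*Q = ((-3)⁴ - 36)*14 = (81 - 36)*14 = 45*14 = 630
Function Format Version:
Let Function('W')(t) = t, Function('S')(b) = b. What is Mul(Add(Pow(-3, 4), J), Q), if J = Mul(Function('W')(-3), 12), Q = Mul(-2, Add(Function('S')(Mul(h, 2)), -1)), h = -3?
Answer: 630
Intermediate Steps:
Q = 14 (Q = Mul(-2, Add(Mul(-3, 2), -1)) = Mul(-2, Add(-6, -1)) = Mul(-2, -7) = 14)
J = -36 (J = Mul(-3, 12) = -36)
Mul(Add(Pow(-3, 4), J), Q) = Mul(Add(Pow(-3, 4), -36), 14) = Mul(Add(81, -36), 14) = Mul(45, 14) = 630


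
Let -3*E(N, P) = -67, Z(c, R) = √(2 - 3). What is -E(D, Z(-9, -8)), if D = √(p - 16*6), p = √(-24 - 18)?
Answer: -67/3 ≈ -22.333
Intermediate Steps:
p = I*√42 (p = √(-42) = I*√42 ≈ 6.4807*I)
Z(c, R) = I (Z(c, R) = √(-1) = I)
D = √(-96 + I*√42) (D = √(I*√42 - 16*6) = √(I*√42 - 96) = √(-96 + I*√42) ≈ 0.33053 + 9.8035*I)
E(N, P) = 67/3 (E(N, P) = -⅓*(-67) = 67/3)
-E(D, Z(-9, -8)) = -1*67/3 = -67/3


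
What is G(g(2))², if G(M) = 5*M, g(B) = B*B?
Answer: 400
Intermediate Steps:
g(B) = B²
G(g(2))² = (5*2²)² = (5*4)² = 20² = 400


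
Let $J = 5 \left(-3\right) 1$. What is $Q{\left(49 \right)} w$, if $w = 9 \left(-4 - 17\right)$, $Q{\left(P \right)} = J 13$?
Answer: $36855$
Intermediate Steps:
$J = -15$ ($J = \left(-15\right) 1 = -15$)
$Q{\left(P \right)} = -195$ ($Q{\left(P \right)} = \left(-15\right) 13 = -195$)
$w = -189$ ($w = 9 \left(-21\right) = -189$)
$Q{\left(49 \right)} w = \left(-195\right) \left(-189\right) = 36855$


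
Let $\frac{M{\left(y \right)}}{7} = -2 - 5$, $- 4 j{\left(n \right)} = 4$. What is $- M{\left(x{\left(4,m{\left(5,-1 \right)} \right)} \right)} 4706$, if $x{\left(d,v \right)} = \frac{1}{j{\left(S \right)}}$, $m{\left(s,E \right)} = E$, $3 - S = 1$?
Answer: $230594$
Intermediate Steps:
$S = 2$ ($S = 3 - 1 = 2$)
$j{\left(n \right)} = -1$ ($j{\left(n \right)} = \left(- \frac{1}{4}\right) 4 = -1$)
$x{\left(d,v \right)} = -1$ ($x{\left(d,v \right)} = \frac{1}{-1} = -1$)
$M{\left(y \right)} = -49$ ($M{\left(y \right)} = 7 \left(-2 - 5\right) = 7 \left(-7\right) = -49$)
$- M{\left(x{\left(4,m{\left(5,-1 \right)} \right)} \right)} 4706 = \left(-1\right) \left(-49\right) 4706 = 49 \cdot 4706 = 230594$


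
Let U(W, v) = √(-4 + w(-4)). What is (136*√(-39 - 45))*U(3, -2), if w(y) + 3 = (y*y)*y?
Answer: -272*√1491 ≈ -10503.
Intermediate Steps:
w(y) = -3 + y³ (w(y) = -3 + (y*y)*y = -3 + y²*y = -3 + y³)
U(W, v) = I*√71 (U(W, v) = √(-4 + (-3 + (-4)³)) = √(-4 + (-3 - 64)) = √(-4 - 67) = √(-71) = I*√71)
(136*√(-39 - 45))*U(3, -2) = (136*√(-39 - 45))*(I*√71) = (136*√(-84))*(I*√71) = (136*(2*I*√21))*(I*√71) = (272*I*√21)*(I*√71) = -272*√1491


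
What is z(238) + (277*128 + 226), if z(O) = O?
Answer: 35920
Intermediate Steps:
z(238) + (277*128 + 226) = 238 + (277*128 + 226) = 238 + (35456 + 226) = 238 + 35682 = 35920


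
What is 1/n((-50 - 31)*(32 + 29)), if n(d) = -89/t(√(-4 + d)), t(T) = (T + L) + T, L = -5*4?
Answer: 20/89 - 2*I*√4945/89 ≈ 0.22472 - 1.5802*I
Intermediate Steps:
L = -20
t(T) = -20 + 2*T (t(T) = (T - 20) + T = (-20 + T) + T = -20 + 2*T)
n(d) = -89/(-20 + 2*√(-4 + d))
1/n((-50 - 31)*(32 + 29)) = 1/(-89/(-20 + 2*√(-4 + (-50 - 31)*(32 + 29)))) = 1/(-89/(-20 + 2*√(-4 - 81*61))) = 1/(-89/(-20 + 2*√(-4 - 4941))) = 1/(-89/(-20 + 2*√(-4945))) = 1/(-89/(-20 + 2*(I*√4945))) = 1/(-89/(-20 + 2*I*√4945)) = 20/89 - 2*I*√4945/89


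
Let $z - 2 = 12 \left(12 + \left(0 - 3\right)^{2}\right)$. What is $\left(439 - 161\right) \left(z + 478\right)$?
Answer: $203496$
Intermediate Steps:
$z = 254$ ($z = 2 + 12 \left(12 + \left(0 - 3\right)^{2}\right) = 2 + 12 \left(12 + \left(-3\right)^{2}\right) = 2 + 12 \left(12 + 9\right) = 2 + 12 \cdot 21 = 2 + 252 = 254$)
$\left(439 - 161\right) \left(z + 478\right) = \left(439 - 161\right) \left(254 + 478\right) = 278 \cdot 732 = 203496$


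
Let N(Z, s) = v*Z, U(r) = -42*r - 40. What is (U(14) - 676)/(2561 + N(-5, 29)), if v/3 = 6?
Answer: -1304/2471 ≈ -0.52772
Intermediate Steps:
v = 18 (v = 3*6 = 18)
U(r) = -40 - 42*r
N(Z, s) = 18*Z
(U(14) - 676)/(2561 + N(-5, 29)) = ((-40 - 42*14) - 676)/(2561 + 18*(-5)) = ((-40 - 588) - 676)/(2561 - 90) = (-628 - 676)/2471 = -1304*1/2471 = -1304/2471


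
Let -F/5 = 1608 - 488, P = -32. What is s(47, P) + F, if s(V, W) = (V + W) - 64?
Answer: -5649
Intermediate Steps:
s(V, W) = -64 + V + W
F = -5600 (F = -5*(1608 - 488) = -5*1120 = -5600)
s(47, P) + F = (-64 + 47 - 32) - 5600 = -49 - 5600 = -5649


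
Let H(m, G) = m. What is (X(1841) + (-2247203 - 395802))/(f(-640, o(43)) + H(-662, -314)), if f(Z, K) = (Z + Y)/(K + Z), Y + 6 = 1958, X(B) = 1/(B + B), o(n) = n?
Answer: 5809732012173/1460008732 ≈ 3979.2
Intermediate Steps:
X(B) = 1/(2*B)
Y = 1952 (Y = -6 + 1958 = 1952)
f(Z, K) = (1952 + Z)/(K + Z) (f(Z, K) = (Z + 1952)/(K + Z) = (1952 + Z)/(K + Z))
(X(1841) + (-2247203 - 395802))/(f(-640, o(43)) + H(-662, -314)) = ((½)/1841 + (-2247203 - 395802))/((1952 - 640)/(43 - 640) - 662) = ((½)*(1/1841) - 2643005)/(1312/(-597) - 662) = (1/3682 - 2643005)/(-1/597*1312 - 662) = -9731544409/(3682*(-1312/597 - 662)) = -9731544409/(3682*(-396526/597)) = -9731544409/3682*(-597/396526) = 5809732012173/1460008732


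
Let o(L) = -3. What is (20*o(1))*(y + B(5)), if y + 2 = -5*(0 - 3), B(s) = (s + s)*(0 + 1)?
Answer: -1380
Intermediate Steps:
B(s) = 2*s (B(s) = (2*s)*1 = 2*s)
y = 13 (y = -2 - 5*(0 - 3) = -2 - 5*(-3) = -2 + 15 = 13)
(20*o(1))*(y + B(5)) = (20*(-3))*(13 + 2*5) = -60*(13 + 10) = -60*23 = -1380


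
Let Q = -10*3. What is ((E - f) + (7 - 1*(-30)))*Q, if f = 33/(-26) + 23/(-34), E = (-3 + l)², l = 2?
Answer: -264840/221 ≈ -1198.4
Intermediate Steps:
E = 1 (E = (-3 + 2)² = (-1)² = 1)
f = -430/221 (f = 33*(-1/26) + 23*(-1/34) = -33/26 - 23/34 = -430/221 ≈ -1.9457)
Q = -30
((E - f) + (7 - 1*(-30)))*Q = ((1 - 1*(-430/221)) + (7 - 1*(-30)))*(-30) = ((1 + 430/221) + (7 + 30))*(-30) = (651/221 + 37)*(-30) = (8828/221)*(-30) = -264840/221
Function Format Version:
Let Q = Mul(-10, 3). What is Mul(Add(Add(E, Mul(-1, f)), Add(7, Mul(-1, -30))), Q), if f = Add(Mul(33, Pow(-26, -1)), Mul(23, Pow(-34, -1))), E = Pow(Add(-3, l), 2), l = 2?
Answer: Rational(-264840, 221) ≈ -1198.4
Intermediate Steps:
E = 1 (E = Pow(Add(-3, 2), 2) = Pow(-1, 2) = 1)
f = Rational(-430, 221) (f = Add(Mul(33, Rational(-1, 26)), Mul(23, Rational(-1, 34))) = Add(Rational(-33, 26), Rational(-23, 34)) = Rational(-430, 221) ≈ -1.9457)
Q = -30
Mul(Add(Add(E, Mul(-1, f)), Add(7, Mul(-1, -30))), Q) = Mul(Add(Add(1, Mul(-1, Rational(-430, 221))), Add(7, Mul(-1, -30))), -30) = Mul(Add(Add(1, Rational(430, 221)), Add(7, 30)), -30) = Mul(Add(Rational(651, 221), 37), -30) = Mul(Rational(8828, 221), -30) = Rational(-264840, 221)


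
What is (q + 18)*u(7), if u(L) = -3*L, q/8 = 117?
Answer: -20034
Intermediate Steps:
q = 936 (q = 8*117 = 936)
(q + 18)*u(7) = (936 + 18)*(-3*7) = 954*(-21) = -20034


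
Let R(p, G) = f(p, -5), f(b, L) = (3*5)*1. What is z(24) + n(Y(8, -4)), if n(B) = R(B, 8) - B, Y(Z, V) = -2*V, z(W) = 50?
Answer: 57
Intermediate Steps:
f(b, L) = 15 (f(b, L) = 15*1 = 15)
R(p, G) = 15
n(B) = 15 - B
z(24) + n(Y(8, -4)) = 50 + (15 - (-2)*(-4)) = 50 + (15 - 1*8) = 50 + (15 - 8) = 50 + 7 = 57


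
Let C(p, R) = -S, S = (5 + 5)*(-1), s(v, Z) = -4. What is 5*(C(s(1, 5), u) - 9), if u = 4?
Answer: 5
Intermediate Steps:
S = -10 (S = 10*(-1) = -10)
C(p, R) = 10 (C(p, R) = -1*(-10) = 10)
5*(C(s(1, 5), u) - 9) = 5*(10 - 9) = 5*1 = 5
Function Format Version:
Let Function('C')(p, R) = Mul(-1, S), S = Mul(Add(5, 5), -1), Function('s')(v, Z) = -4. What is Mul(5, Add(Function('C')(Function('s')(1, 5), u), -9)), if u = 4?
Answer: 5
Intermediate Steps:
S = -10 (S = Mul(10, -1) = -10)
Function('C')(p, R) = 10 (Function('C')(p, R) = Mul(-1, -10) = 10)
Mul(5, Add(Function('C')(Function('s')(1, 5), u), -9)) = Mul(5, Add(10, -9)) = Mul(5, 1) = 5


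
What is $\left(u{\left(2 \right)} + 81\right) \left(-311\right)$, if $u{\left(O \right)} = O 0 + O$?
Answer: $-25813$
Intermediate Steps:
$u{\left(O \right)} = O$ ($u{\left(O \right)} = 0 + O = O$)
$\left(u{\left(2 \right)} + 81\right) \left(-311\right) = \left(2 + 81\right) \left(-311\right) = 83 \left(-311\right) = -25813$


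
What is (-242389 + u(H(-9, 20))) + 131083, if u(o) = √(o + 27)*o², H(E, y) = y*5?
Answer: -111306 + 10000*√127 ≈ 1388.3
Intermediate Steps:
H(E, y) = 5*y
u(o) = o²*√(27 + o) (u(o) = √(27 + o)*o² = o²*√(27 + o))
(-242389 + u(H(-9, 20))) + 131083 = (-242389 + (5*20)²*√(27 + 5*20)) + 131083 = (-242389 + 100²*√(27 + 100)) + 131083 = (-242389 + 10000*√127) + 131083 = -111306 + 10000*√127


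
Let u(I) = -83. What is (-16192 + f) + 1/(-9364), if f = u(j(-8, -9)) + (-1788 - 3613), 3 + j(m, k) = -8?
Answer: -202974065/9364 ≈ -21676.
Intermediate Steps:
j(m, k) = -11 (j(m, k) = -3 - 8 = -11)
f = -5484 (f = -83 + (-1788 - 3613) = -83 - 5401 = -5484)
(-16192 + f) + 1/(-9364) = (-16192 - 5484) + 1/(-9364) = -21676 - 1/9364 = -202974065/9364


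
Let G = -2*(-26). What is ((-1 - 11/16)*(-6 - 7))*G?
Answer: 4563/4 ≈ 1140.8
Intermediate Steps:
G = 52
((-1 - 11/16)*(-6 - 7))*G = ((-1 - 11/16)*(-6 - 7))*52 = ((-1 - 11*1/16)*(-13))*52 = ((-1 - 11/16)*(-13))*52 = -27/16*(-13)*52 = (351/16)*52 = 4563/4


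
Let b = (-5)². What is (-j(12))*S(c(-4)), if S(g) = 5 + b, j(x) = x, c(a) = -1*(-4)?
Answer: -360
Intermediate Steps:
c(a) = 4
b = 25
S(g) = 30 (S(g) = 5 + 25 = 30)
(-j(12))*S(c(-4)) = -1*12*30 = -12*30 = -360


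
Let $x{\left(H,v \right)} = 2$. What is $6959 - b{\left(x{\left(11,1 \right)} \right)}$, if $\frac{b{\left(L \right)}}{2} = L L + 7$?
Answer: $6937$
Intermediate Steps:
$b{\left(L \right)} = 14 + 2 L^{2}$ ($b{\left(L \right)} = 2 \left(L L + 7\right) = 2 \left(L^{2} + 7\right) = 2 \left(7 + L^{2}\right) = 14 + 2 L^{2}$)
$6959 - b{\left(x{\left(11,1 \right)} \right)} = 6959 - \left(14 + 2 \cdot 2^{2}\right) = 6959 - \left(14 + 2 \cdot 4\right) = 6959 - \left(14 + 8\right) = 6959 - 22 = 6937$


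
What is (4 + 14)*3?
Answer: 54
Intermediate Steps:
(4 + 14)*3 = 18*3 = 54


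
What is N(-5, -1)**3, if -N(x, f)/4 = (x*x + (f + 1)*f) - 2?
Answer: -778688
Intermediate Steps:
N(x, f) = 8 - 4*x**2 - 4*f*(1 + f) (N(x, f) = -4*((x*x + (f + 1)*f) - 2) = -4*((x**2 + (1 + f)*f) - 2) = -4*((x**2 + f*(1 + f)) - 2) = -4*(-2 + x**2 + f*(1 + f)) = 8 - 4*x**2 - 4*f*(1 + f))
N(-5, -1)**3 = (8 - 4*(-1) - 4*(-1)**2 - 4*(-5)**2)**3 = (8 + 4 - 4*1 - 4*25)**3 = (8 + 4 - 4 - 100)**3 = (-92)**3 = -778688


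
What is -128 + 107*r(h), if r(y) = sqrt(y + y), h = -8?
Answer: -128 + 428*I ≈ -128.0 + 428.0*I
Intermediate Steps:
r(y) = sqrt(2)*sqrt(y) (r(y) = sqrt(2*y) = sqrt(2)*sqrt(y))
-128 + 107*r(h) = -128 + 107*(sqrt(2)*sqrt(-8)) = -128 + 107*(sqrt(2)*(2*I*sqrt(2))) = -128 + 107*(4*I) = -128 + 428*I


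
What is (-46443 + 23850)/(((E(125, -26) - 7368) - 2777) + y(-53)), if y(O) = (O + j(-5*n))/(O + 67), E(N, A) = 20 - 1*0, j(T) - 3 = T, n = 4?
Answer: 22593/10130 ≈ 2.2303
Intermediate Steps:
j(T) = 3 + T
E(N, A) = 20 (E(N, A) = 20 + 0 = 20)
y(O) = (-17 + O)/(67 + O) (y(O) = (O + (3 - 5*4))/(O + 67) = (O + (3 - 20))/(67 + O) = (O - 17)/(67 + O) = (-17 + O)/(67 + O))
(-46443 + 23850)/(((E(125, -26) - 7368) - 2777) + y(-53)) = (-46443 + 23850)/(((20 - 7368) - 2777) + (-17 - 53)/(67 - 53)) = -22593/((-7348 - 2777) - 70/14) = -22593/(-10125 + (1/14)*(-70)) = -22593/(-10125 - 5) = -22593/(-10130) = -22593*(-1/10130) = 22593/10130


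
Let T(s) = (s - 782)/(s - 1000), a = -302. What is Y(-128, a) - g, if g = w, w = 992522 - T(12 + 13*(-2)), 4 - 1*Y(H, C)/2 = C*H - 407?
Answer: -541988686/507 ≈ -1.0690e+6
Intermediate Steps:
Y(H, C) = 822 - 2*C*H (Y(H, C) = 8 - 2*(C*H - 407) = 8 - 2*(-407 + C*H) = 8 + (814 - 2*C*H) = 822 - 2*C*H)
T(s) = (-782 + s)/(-1000 + s)
w = 503208256/507 (w = 992522 - (-782 + (12 + 13*(-2)))/(-1000 + (12 + 13*(-2))) = 992522 - (-782 + (12 - 26))/(-1000 + (12 - 26)) = 992522 - (-782 - 14)/(-1000 - 14) = 992522 - (-796)/(-1014) = 992522 - (-1)*(-796)/1014 = 992522 - 1*398/507 = 992522 - 398/507 = 503208256/507 ≈ 9.9252e+5)
g = 503208256/507 ≈ 9.9252e+5
Y(-128, a) - g = (822 - 2*(-302)*(-128)) - 1*503208256/507 = (822 - 77312) - 503208256/507 = -76490 - 503208256/507 = -541988686/507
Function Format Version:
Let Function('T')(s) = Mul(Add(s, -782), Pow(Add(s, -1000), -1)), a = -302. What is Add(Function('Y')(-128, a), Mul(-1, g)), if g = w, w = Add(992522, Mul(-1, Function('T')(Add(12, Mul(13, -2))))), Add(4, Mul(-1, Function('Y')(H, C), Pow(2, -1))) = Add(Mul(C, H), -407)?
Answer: Rational(-541988686, 507) ≈ -1.0690e+6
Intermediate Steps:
Function('Y')(H, C) = Add(822, Mul(-2, C, H)) (Function('Y')(H, C) = Add(8, Mul(-2, Add(Mul(C, H), -407))) = Add(8, Mul(-2, Add(-407, Mul(C, H)))) = Add(8, Add(814, Mul(-2, C, H))) = Add(822, Mul(-2, C, H)))
Function('T')(s) = Mul(Pow(Add(-1000, s), -1), Add(-782, s)) (Function('T')(s) = Mul(Add(-782, s), Pow(Add(-1000, s), -1)) = Mul(Pow(Add(-1000, s), -1), Add(-782, s)))
w = Rational(503208256, 507) (w = Add(992522, Mul(-1, Mul(Pow(Add(-1000, Add(12, Mul(13, -2))), -1), Add(-782, Add(12, Mul(13, -2)))))) = Add(992522, Mul(-1, Mul(Pow(Add(-1000, Add(12, -26)), -1), Add(-782, Add(12, -26))))) = Add(992522, Mul(-1, Mul(Pow(Add(-1000, -14), -1), Add(-782, -14)))) = Add(992522, Mul(-1, Mul(Pow(-1014, -1), -796))) = Add(992522, Mul(-1, Mul(Rational(-1, 1014), -796))) = Add(992522, Mul(-1, Rational(398, 507))) = Add(992522, Rational(-398, 507)) = Rational(503208256, 507) ≈ 9.9252e+5)
g = Rational(503208256, 507) ≈ 9.9252e+5
Add(Function('Y')(-128, a), Mul(-1, g)) = Add(Add(822, Mul(-2, -302, -128)), Mul(-1, Rational(503208256, 507))) = Add(Add(822, -77312), Rational(-503208256, 507)) = Add(-76490, Rational(-503208256, 507)) = Rational(-541988686, 507)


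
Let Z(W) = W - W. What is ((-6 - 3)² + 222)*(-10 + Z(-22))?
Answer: -3030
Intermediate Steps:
Z(W) = 0
((-6 - 3)² + 222)*(-10 + Z(-22)) = ((-6 - 3)² + 222)*(-10 + 0) = ((-9)² + 222)*(-10) = (81 + 222)*(-10) = 303*(-10) = -3030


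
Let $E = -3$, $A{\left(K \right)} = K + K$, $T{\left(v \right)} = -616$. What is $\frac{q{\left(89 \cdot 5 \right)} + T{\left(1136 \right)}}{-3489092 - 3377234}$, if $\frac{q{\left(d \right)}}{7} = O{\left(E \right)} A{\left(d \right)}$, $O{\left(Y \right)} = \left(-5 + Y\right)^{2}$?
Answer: $- \frac{199052}{3433163} \approx -0.057979$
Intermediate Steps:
$A{\left(K \right)} = 2 K$
$q{\left(d \right)} = 896 d$ ($q{\left(d \right)} = 7 \left(-5 - 3\right)^{2} \cdot 2 d = 7 \left(-8\right)^{2} \cdot 2 d = 7 \cdot 64 \cdot 2 d = 7 \cdot 128 d = 896 d$)
$\frac{q{\left(89 \cdot 5 \right)} + T{\left(1136 \right)}}{-3489092 - 3377234} = \frac{896 \cdot 89 \cdot 5 - 616}{-3489092 - 3377234} = \frac{896 \cdot 445 - 616}{-6866326} = \left(398720 - 616\right) \left(- \frac{1}{6866326}\right) = 398104 \left(- \frac{1}{6866326}\right) = - \frac{199052}{3433163}$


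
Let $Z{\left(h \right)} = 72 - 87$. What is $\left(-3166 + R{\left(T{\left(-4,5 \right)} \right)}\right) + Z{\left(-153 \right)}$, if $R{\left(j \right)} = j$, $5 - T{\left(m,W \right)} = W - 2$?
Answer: $-3179$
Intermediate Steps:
$T{\left(m,W \right)} = 7 - W$ ($T{\left(m,W \right)} = 5 - \left(W - 2\right) = 5 - \left(-2 + W\right) = 7 - W$)
$Z{\left(h \right)} = -15$ ($Z{\left(h \right)} = 72 - 87 = -15$)
$\left(-3166 + R{\left(T{\left(-4,5 \right)} \right)}\right) + Z{\left(-153 \right)} = \left(-3166 + \left(7 - 5\right)\right) - 15 = \left(-3166 + 2\right) - 15 = -3164 - 15 = -3179$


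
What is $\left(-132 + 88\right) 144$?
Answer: $-6336$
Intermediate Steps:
$\left(-132 + 88\right) 144 = \left(-44\right) 144 = -6336$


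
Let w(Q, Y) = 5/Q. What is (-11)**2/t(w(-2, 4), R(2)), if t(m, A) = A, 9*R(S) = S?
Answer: 1089/2 ≈ 544.50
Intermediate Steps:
R(S) = S/9
(-11)**2/t(w(-2, 4), R(2)) = (-11)**2/(((1/9)*2)) = 121/(2/9) = 121*(9/2) = 1089/2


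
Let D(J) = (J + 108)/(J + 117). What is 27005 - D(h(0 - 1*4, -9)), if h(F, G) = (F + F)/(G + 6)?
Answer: 9694463/359 ≈ 27004.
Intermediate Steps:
h(F, G) = 2*F/(6 + G) (h(F, G) = (2*F)/(6 + G) = 2*F/(6 + G))
D(J) = (108 + J)/(117 + J)
27005 - D(h(0 - 1*4, -9)) = 27005 - (108 + 2*(0 - 1*4)/(6 - 9))/(117 + 2*(0 - 1*4)/(6 - 9)) = 27005 - (108 + 2*(0 - 4)/(-3))/(117 + 2*(0 - 4)/(-3)) = 27005 - (108 + 2*(-4)*(-⅓))/(117 + 2*(-4)*(-⅓)) = 27005 - (108 + 8/3)/(117 + 8/3) = 27005 - 332/(359/3*3) = 27005 - 3*332/(359*3) = 27005 - 1*332/359 = 27005 - 332/359 = 9694463/359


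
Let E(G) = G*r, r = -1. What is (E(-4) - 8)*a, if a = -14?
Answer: 56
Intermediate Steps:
E(G) = -G (E(G) = G*(-1) = -G)
(E(-4) - 8)*a = (-1*(-4) - 8)*(-14) = (4 - 8)*(-14) = -4*(-14) = 56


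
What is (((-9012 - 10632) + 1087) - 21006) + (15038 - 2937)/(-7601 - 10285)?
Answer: -707635919/17886 ≈ -39564.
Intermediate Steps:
(((-9012 - 10632) + 1087) - 21006) + (15038 - 2937)/(-7601 - 10285) = ((-19644 + 1087) - 21006) + 12101/(-17886) = (-18557 - 21006) + 12101*(-1/17886) = -39563 - 12101/17886 = -707635919/17886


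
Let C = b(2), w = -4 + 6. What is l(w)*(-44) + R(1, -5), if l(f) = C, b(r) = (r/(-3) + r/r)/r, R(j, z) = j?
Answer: -19/3 ≈ -6.3333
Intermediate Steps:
w = 2
b(r) = (1 - r/3)/r (b(r) = (r*(-⅓) + 1)/r = (-r/3 + 1)/r = (1 - r/3)/r)
C = ⅙ (C = (⅓)*(3 - 1*2)/2 = (⅓)*(½)*(3 - 2) = (⅓)*(½)*1 = ⅙ ≈ 0.16667)
l(f) = ⅙
l(w)*(-44) + R(1, -5) = (⅙)*(-44) + 1 = -22/3 + 1 = -19/3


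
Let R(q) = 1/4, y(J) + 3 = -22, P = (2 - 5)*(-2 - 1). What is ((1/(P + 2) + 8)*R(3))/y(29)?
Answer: -89/1100 ≈ -0.080909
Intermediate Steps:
P = 9 (P = -3*(-3) = 9)
y(J) = -25 (y(J) = -3 - 22 = -25)
R(q) = ¼
((1/(P + 2) + 8)*R(3))/y(29) = ((1/(9 + 2) + 8)*(¼))/(-25) = ((1/11 + 8)*(¼))*(-1/25) = ((89/11)*(¼))*(-1/25) = (89/44)*(-1/25) = -89/1100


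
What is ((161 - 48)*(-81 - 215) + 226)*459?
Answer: -15248898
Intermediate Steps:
((161 - 48)*(-81 - 215) + 226)*459 = (113*(-296) + 226)*459 = (-33448 + 226)*459 = -33222*459 = -15248898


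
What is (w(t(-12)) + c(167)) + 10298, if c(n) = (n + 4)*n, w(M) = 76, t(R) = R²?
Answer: 38931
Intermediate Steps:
c(n) = n*(4 + n) (c(n) = (4 + n)*n = n*(4 + n))
(w(t(-12)) + c(167)) + 10298 = (76 + 167*(4 + 167)) + 10298 = (76 + 167*171) + 10298 = (76 + 28557) + 10298 = 28633 + 10298 = 38931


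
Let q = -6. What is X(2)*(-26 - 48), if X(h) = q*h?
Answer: 888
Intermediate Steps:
X(h) = -6*h
X(2)*(-26 - 48) = (-6*2)*(-26 - 48) = -12*(-74) = 888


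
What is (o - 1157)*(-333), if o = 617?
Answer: 179820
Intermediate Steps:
(o - 1157)*(-333) = (617 - 1157)*(-333) = -540*(-333) = 179820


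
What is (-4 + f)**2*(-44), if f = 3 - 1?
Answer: -176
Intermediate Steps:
f = 2
(-4 + f)**2*(-44) = (-4 + 2)**2*(-44) = (-2)**2*(-44) = 4*(-44) = -176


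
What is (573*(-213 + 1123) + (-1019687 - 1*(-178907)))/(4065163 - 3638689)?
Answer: -53225/71079 ≈ -0.74881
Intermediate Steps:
(573*(-213 + 1123) + (-1019687 - 1*(-178907)))/(4065163 - 3638689) = (573*910 + (-1019687 + 178907))/426474 = (521430 - 840780)*(1/426474) = -319350*1/426474 = -53225/71079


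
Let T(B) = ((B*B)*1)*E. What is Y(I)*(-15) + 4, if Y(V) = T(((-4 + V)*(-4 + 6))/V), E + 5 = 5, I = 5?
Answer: 4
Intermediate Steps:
E = 0 (E = -5 + 5 = 0)
T(B) = 0 (T(B) = ((B*B)*1)*0 = (B**2*1)*0 = B**2*0 = 0)
Y(V) = 0
Y(I)*(-15) + 4 = 0*(-15) + 4 = 0 + 4 = 4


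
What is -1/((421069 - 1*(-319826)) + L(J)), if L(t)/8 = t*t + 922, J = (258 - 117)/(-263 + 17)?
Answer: -1681/1257847969 ≈ -1.3364e-6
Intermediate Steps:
J = -47/82 (J = 141/(-246) = 141*(-1/246) = -47/82 ≈ -0.57317)
L(t) = 7376 + 8*t**2 (L(t) = 8*(t*t + 922) = 8*(t**2 + 922) = 8*(922 + t**2) = 7376 + 8*t**2)
-1/((421069 - 1*(-319826)) + L(J)) = -1/((421069 - 1*(-319826)) + (7376 + 8*(-47/82)**2)) = -1/((421069 + 319826) + (7376 + 8*(2209/6724))) = -1/(740895 + (7376 + 4418/1681)) = -1/(740895 + 12403474/1681) = -1/1257847969/1681 = -1*1681/1257847969 = -1681/1257847969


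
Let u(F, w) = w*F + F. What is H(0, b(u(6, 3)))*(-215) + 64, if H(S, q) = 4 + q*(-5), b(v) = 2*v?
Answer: 50804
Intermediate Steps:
u(F, w) = F + F*w (u(F, w) = F*w + F = F + F*w)
H(S, q) = 4 - 5*q
H(0, b(u(6, 3)))*(-215) + 64 = (4 - 10*6*(1 + 3))*(-215) + 64 = (4 - 10*6*4)*(-215) + 64 = (4 - 10*24)*(-215) + 64 = (4 - 5*48)*(-215) + 64 = (4 - 240)*(-215) + 64 = -236*(-215) + 64 = 50740 + 64 = 50804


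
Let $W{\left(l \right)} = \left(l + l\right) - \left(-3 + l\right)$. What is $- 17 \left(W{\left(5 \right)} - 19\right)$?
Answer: $187$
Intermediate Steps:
$W{\left(l \right)} = 3 + l$ ($W{\left(l \right)} = 2 l - \left(-3 + l\right) = 3 + l$)
$- 17 \left(W{\left(5 \right)} - 19\right) = - 17 \left(\left(3 + 5\right) - 19\right) = - 17 \left(8 - 19\right) = \left(-17\right) \left(-11\right) = 187$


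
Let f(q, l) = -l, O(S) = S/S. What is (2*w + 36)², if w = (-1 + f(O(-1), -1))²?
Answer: 1296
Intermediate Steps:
O(S) = 1
w = 0 (w = (-1 - 1*(-1))² = (-1 + 1)² = 0² = 0)
(2*w + 36)² = (2*0 + 36)² = (0 + 36)² = 36² = 1296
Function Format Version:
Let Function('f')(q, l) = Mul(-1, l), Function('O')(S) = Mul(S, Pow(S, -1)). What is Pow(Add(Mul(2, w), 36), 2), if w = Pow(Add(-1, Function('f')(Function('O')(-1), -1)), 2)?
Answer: 1296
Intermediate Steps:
Function('O')(S) = 1
w = 0 (w = Pow(Add(-1, Mul(-1, -1)), 2) = Pow(Add(-1, 1), 2) = Pow(0, 2) = 0)
Pow(Add(Mul(2, w), 36), 2) = Pow(Add(Mul(2, 0), 36), 2) = Pow(Add(0, 36), 2) = Pow(36, 2) = 1296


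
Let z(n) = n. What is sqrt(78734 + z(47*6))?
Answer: 2*sqrt(19754) ≈ 281.10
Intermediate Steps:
sqrt(78734 + z(47*6)) = sqrt(78734 + 47*6) = sqrt(78734 + 282) = sqrt(79016) = 2*sqrt(19754)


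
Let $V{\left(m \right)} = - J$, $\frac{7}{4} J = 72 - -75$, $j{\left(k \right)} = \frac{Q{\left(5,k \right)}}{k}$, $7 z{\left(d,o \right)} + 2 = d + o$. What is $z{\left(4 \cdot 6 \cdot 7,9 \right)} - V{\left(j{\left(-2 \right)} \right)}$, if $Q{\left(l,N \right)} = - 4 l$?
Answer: $109$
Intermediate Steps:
$z{\left(d,o \right)} = - \frac{2}{7} + \frac{d}{7} + \frac{o}{7}$ ($z{\left(d,o \right)} = - \frac{2}{7} + \frac{d + o}{7} = - \frac{2}{7} + \left(\frac{d}{7} + \frac{o}{7}\right) = - \frac{2}{7} + \frac{d}{7} + \frac{o}{7}$)
$j{\left(k \right)} = - \frac{20}{k}$ ($j{\left(k \right)} = \frac{\left(-4\right) 5}{k} = - \frac{20}{k}$)
$J = 84$ ($J = \frac{4 \left(72 - -75\right)}{7} = \frac{4 \left(72 + 75\right)}{7} = \frac{4}{7} \cdot 147 = 84$)
$V{\left(m \right)} = -84$ ($V{\left(m \right)} = \left(-1\right) 84 = -84$)
$z{\left(4 \cdot 6 \cdot 7,9 \right)} - V{\left(j{\left(-2 \right)} \right)} = \left(- \frac{2}{7} + \frac{4 \cdot 6 \cdot 7}{7} + \frac{1}{7} \cdot 9\right) - -84 = \left(- \frac{2}{7} + \frac{24 \cdot 7}{7} + \frac{9}{7}\right) + 84 = \left(- \frac{2}{7} + \frac{1}{7} \cdot 168 + \frac{9}{7}\right) + 84 = \left(- \frac{2}{7} + 24 + \frac{9}{7}\right) + 84 = 25 + 84 = 109$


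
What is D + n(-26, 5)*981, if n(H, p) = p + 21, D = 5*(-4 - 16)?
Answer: 25406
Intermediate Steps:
D = -100 (D = 5*(-20) = -100)
n(H, p) = 21 + p
D + n(-26, 5)*981 = -100 + (21 + 5)*981 = -100 + 26*981 = -100 + 25506 = 25406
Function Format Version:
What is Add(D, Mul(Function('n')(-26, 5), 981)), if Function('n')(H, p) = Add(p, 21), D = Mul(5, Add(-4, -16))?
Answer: 25406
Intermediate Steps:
D = -100 (D = Mul(5, -20) = -100)
Function('n')(H, p) = Add(21, p)
Add(D, Mul(Function('n')(-26, 5), 981)) = Add(-100, Mul(Add(21, 5), 981)) = Add(-100, Mul(26, 981)) = Add(-100, 25506) = 25406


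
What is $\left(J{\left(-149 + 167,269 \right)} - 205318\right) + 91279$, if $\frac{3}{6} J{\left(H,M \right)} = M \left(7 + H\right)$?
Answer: $-100589$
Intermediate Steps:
$J{\left(H,M \right)} = 2 M \left(7 + H\right)$
$\left(J{\left(-149 + 167,269 \right)} - 205318\right) + 91279 = \left(2 \cdot 269 \left(7 + \left(-149 + 167\right)\right) - 205318\right) + 91279 = \left(2 \cdot 269 \left(7 + 18\right) - 205318\right) + 91279 = \left(2 \cdot 269 \cdot 25 - 205318\right) + 91279 = \left(13450 - 205318\right) + 91279 = -191868 + 91279 = -100589$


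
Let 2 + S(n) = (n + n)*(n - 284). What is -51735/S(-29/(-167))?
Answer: 288567483/560984 ≈ 514.40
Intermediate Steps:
S(n) = -2 + 2*n*(-284 + n) (S(n) = -2 + (n + n)*(n - 284) = -2 + (2*n)*(-284 + n) = -2 + 2*n*(-284 + n))
-51735/S(-29/(-167)) = -51735/(-2 - (-16472)/(-167) + 2*(-29/(-167))**2) = -51735/(-2 - (-16472)*(-1)/167 + 2*(-29*(-1/167))**2) = -51735/(-2 - 568*29/167 + 2*(29/167)**2) = -51735/(-2 - 16472/167 + 2*(841/27889)) = -51735/(-2 - 16472/167 + 1682/27889) = -51735/(-2804920/27889) = -51735*(-27889/2804920) = 288567483/560984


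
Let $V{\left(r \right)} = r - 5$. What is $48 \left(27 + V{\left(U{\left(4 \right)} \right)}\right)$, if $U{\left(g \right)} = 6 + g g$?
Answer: $2112$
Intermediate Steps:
$U{\left(g \right)} = 6 + g^{2}$
$V{\left(r \right)} = -5 + r$
$48 \left(27 + V{\left(U{\left(4 \right)} \right)}\right) = 48 \left(27 + \left(-5 + \left(6 + 4^{2}\right)\right)\right) = 48 \left(27 + \left(-5 + \left(6 + 16\right)\right)\right) = 48 \left(27 + \left(-5 + 22\right)\right) = 48 \left(27 + 17\right) = 48 \cdot 44 = 2112$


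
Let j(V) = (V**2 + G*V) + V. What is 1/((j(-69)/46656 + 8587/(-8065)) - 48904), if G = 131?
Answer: -13936320/681557930081 ≈ -2.0448e-5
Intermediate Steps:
j(V) = V**2 + 132*V (j(V) = (V**2 + 131*V) + V = V**2 + 132*V)
1/((j(-69)/46656 + 8587/(-8065)) - 48904) = 1/((-69*(132 - 69)/46656 + 8587/(-8065)) - 48904) = 1/((-69*63*(1/46656) + 8587*(-1/8065)) - 48904) = 1/((-4347*1/46656 - 8587/8065) - 48904) = 1/((-161/1728 - 8587/8065) - 48904) = 1/(-16136801/13936320 - 48904) = 1/(-681557930081/13936320) = -13936320/681557930081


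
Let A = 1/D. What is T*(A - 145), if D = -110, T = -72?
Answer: 574236/55 ≈ 10441.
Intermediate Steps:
A = -1/110 (A = 1/(-110) = -1/110 ≈ -0.0090909)
T*(A - 145) = -72*(-1/110 - 145) = -72*(-15951/110) = 574236/55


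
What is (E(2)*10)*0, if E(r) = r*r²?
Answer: 0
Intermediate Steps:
E(r) = r³
(E(2)*10)*0 = (2³*10)*0 = (8*10)*0 = 80*0 = 0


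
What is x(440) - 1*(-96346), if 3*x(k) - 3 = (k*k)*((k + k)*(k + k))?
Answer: 149924129041/3 ≈ 4.9975e+10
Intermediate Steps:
x(k) = 1 + 4*k⁴/3 (x(k) = 1 + ((k*k)*((k + k)*(k + k)))/3 = 1 + (k²*((2*k)*(2*k)))/3 = 1 + (k²*(4*k²))/3 = 1 + (4*k⁴)/3 = 1 + 4*k⁴/3)
x(440) - 1*(-96346) = (1 + (4/3)*440⁴) - 1*(-96346) = (1 + (4/3)*37480960000) + 96346 = (1 + 149923840000/3) + 96346 = 149923840003/3 + 96346 = 149924129041/3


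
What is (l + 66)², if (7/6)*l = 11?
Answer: 278784/49 ≈ 5689.5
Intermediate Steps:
l = 66/7 (l = (6/7)*11 = 66/7 ≈ 9.4286)
(l + 66)² = (66/7 + 66)² = (528/7)² = 278784/49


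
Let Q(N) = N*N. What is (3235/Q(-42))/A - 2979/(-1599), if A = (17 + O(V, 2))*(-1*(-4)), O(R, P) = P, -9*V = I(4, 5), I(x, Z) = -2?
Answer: 134849807/71456112 ≈ 1.8872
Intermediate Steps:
V = 2/9 (V = -⅑*(-2) = 2/9 ≈ 0.22222)
Q(N) = N²
A = 76 (A = (17 + 2)*(-1*(-4)) = 19*4 = 76)
(3235/Q(-42))/A - 2979/(-1599) = (3235/((-42)²))/76 - 2979/(-1599) = (3235/1764)*(1/76) - 2979*(-1/1599) = (3235*(1/1764))*(1/76) + 993/533 = (3235/1764)*(1/76) + 993/533 = 3235/134064 + 993/533 = 134849807/71456112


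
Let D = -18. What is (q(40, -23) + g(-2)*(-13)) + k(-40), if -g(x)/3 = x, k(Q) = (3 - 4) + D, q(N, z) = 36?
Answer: -61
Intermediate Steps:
k(Q) = -19 (k(Q) = (3 - 4) - 18 = -1 - 18 = -19)
g(x) = -3*x
(q(40, -23) + g(-2)*(-13)) + k(-40) = (36 - 3*(-2)*(-13)) - 19 = (36 + 6*(-13)) - 19 = (36 - 78) - 19 = -42 - 19 = -61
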